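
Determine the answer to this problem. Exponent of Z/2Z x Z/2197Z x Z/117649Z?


Exponent = lcm of the cyclic orders; pairwise coprime => product.
2^1*13^3*7^6=2*2197*117649=516949706


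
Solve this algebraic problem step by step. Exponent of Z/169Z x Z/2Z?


Exponent = lcm of the cyclic orders; pairwise coprime => product.
13^2*2^1=169*2=338


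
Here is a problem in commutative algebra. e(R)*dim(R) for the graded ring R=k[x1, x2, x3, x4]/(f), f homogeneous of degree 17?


e(R)=deg(f)=17, dim(R)=4-1=3
e*dim=17*3=51


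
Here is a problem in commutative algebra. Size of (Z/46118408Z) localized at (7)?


7-primary part: 46118408=7^8*8
Size=7^8=5764801


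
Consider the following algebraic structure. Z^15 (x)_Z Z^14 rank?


rank(M(x)N) = rank(M)*rank(N)
15*14 = 210


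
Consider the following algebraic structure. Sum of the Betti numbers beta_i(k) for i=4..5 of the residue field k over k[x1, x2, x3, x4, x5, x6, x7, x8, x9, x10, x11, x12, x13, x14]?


Koszul resolution: beta_i(k)=C(n,i), n=14
C(14,4)=1001, C(14,5)=2002
Sum=3003


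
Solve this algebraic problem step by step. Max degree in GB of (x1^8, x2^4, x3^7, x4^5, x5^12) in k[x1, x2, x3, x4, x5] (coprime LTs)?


Pure powers, coprime LTs => already GB.
Degrees: 8, 4, 7, 5, 12
Max=12


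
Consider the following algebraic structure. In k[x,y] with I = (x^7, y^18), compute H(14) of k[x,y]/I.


k[x,y], I = (x^7, y^18), d = 14
Need i < 7 and d-i < 18.
Range: 0 <= i <= 6.
H(14) = 7


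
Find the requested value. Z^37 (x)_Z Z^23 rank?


rank(M(x)N) = rank(M)*rank(N)
37*23 = 851


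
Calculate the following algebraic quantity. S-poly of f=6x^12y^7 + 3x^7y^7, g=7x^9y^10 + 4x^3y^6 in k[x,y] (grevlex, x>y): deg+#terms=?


LT(f)=6x^12y^7, LT(g)=7x^9y^10
lcm(LM)=x^12y^10
S(f,g) (scaled by 42 to clear denominators) = 7y^3*f - 6x^3*g = 21x^7y^10 - 24x^6y^6
2 terms, deg 17.
17+2=19


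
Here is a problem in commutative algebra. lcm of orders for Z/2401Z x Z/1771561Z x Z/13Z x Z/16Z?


Exponent = lcm of the cyclic orders; pairwise coprime => product.
7^4*11^6*13^1*2^4=2401*1771561*13*16=884731735888


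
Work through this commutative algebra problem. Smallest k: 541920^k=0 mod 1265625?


541920^k mod 1265625:
k=1: 541920
k=2: 395775
k=3: 513000
k=4: 303750
k=5: 1012500
k=6: 0
First zero at k = 6


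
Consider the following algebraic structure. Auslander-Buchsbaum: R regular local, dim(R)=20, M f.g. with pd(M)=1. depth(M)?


pd+depth=depth(R)=20
depth=20-1=19


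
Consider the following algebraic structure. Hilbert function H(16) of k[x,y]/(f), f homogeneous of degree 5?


H(t)=d for t>=d-1.
d=5, t=16
H(16)=5


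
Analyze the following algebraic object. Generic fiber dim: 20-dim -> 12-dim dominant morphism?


dim(fiber)=dim(X)-dim(Y)=20-12=8


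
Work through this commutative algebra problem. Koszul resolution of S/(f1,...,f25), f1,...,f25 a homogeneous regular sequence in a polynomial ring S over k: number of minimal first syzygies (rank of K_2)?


Regular sequence => Koszul complex is the minimal free resolution.
Syz_1 minimally generated by Koszul relations f_i*e_j - f_j*e_i (i<j): mu(Syz_1) = beta_2 = C(m,2) = m(m-1)/2
m=25
25*24/2 = 300


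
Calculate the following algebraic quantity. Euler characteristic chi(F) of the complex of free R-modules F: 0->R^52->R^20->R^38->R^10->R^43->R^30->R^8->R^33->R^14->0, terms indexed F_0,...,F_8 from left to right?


chi = sum (-1)^i * rank:
(-1)^0*52=52
(-1)^1*20=-20
(-1)^2*38=38
(-1)^3*10=-10
(-1)^4*43=43
(-1)^5*30=-30
(-1)^6*8=8
(-1)^7*33=-33
(-1)^8*14=14
chi=62


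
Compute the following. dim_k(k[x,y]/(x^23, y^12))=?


Basis: x^i*y^j, i<23, j<12
23*12=276


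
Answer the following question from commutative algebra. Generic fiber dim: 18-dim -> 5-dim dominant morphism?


dim(fiber)=dim(X)-dim(Y)=18-5=13


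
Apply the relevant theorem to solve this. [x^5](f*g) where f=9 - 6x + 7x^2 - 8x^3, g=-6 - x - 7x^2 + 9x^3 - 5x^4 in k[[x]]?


[x^5] = sum a_i*b_j, i+j=5
  -6*-5=30
  7*9=63
  -8*-7=56
Sum=149


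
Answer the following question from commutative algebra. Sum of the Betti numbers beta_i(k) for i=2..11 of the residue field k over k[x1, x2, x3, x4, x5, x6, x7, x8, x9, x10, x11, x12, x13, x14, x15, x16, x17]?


Koszul resolution: beta_i(k)=C(n,i), n=17
C(17,2)=136, C(17,3)=680, C(17,4)=2380, C(17,5)=6188, C(17,6)=12376, C(17,7)=19448, C(17,8)=24310, C(17,9)=24310, C(17,10)=19448, C(17,11)=12376
Sum=121652


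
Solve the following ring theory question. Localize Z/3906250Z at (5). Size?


5-primary part: 3906250=5^9*2
Size=5^9=1953125


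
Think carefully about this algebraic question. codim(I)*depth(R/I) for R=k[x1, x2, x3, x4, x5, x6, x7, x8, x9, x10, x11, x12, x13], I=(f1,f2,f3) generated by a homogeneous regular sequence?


codim=3, depth=dim(R/I)=13-3=10
Product=3*10=30


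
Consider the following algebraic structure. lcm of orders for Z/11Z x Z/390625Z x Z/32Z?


Exponent = lcm of the cyclic orders; pairwise coprime => product.
11^1*5^8*2^5=11*390625*32=137500000


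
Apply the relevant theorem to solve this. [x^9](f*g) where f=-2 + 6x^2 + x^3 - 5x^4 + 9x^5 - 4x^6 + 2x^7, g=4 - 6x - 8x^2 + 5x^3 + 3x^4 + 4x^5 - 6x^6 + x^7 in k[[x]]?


[x^9] = sum a_i*b_j, i+j=9
  6*1=6
  1*-6=-6
  -5*4=-20
  9*3=27
  -4*5=-20
  2*-8=-16
Sum=-29


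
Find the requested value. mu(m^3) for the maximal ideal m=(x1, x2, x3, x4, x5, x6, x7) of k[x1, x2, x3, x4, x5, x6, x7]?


Graded Nakayama: mu(m^d) = dim_k (m^d/m^(d+1)) = #degree-3 monomials in 7 vars
C(n+d-1,d)=C(9,3)=84


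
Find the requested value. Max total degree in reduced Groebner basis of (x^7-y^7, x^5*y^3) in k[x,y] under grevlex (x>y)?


LT(f1)=x^7, LT(f2)=x^5y^3, lcm=x^7y^3
S(f1,f2) = y^3*f1 - x^2*f2 = -y^10
Reduced GB = {f1, f2, y^10}; degrees 7, 8, 10
Max = 10


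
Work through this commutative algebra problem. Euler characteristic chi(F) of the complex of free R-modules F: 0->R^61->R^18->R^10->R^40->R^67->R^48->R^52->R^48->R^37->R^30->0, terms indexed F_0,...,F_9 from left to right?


chi = sum (-1)^i * rank:
(-1)^0*61=61
(-1)^1*18=-18
(-1)^2*10=10
(-1)^3*40=-40
(-1)^4*67=67
(-1)^5*48=-48
(-1)^6*52=52
(-1)^7*48=-48
(-1)^8*37=37
(-1)^9*30=-30
chi=43


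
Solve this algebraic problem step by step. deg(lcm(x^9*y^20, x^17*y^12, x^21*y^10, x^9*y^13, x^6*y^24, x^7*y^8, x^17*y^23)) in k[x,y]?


lcm = componentwise max:
x: max(9,17,21,9,6,7,17)=21
y: max(20,12,10,13,24,8,23)=24
Total=21+24=45


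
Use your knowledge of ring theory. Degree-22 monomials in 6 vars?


C(d+n-1,n-1)=C(27,5)=80730


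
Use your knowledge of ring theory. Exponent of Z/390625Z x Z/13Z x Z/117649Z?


Exponent = lcm of the cyclic orders; pairwise coprime => product.
5^8*13^1*7^6=390625*13*117649=597436328125


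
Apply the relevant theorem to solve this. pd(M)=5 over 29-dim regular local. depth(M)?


pd+depth=depth(R)=29
depth=29-5=24


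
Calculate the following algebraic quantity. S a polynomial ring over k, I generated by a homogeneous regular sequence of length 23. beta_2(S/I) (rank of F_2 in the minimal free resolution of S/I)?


Regular sequence => Koszul complex is the minimal free resolution.
Syz_1 minimally generated by Koszul relations f_i*e_j - f_j*e_i (i<j): mu(Syz_1) = beta_2 = C(m,2) = m(m-1)/2
m=23
23*22/2 = 253


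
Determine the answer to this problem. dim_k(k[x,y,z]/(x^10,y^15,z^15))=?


Basis: x^iy^jz^k, i<10,j<15,k<15
10*15*15=2250


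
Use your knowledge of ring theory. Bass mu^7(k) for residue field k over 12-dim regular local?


C(n,i)=C(12,7)=792


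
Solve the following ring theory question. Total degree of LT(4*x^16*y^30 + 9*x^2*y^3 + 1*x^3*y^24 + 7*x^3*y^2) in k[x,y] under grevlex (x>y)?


LT: 4*x^16*y^30
deg_x=16, deg_y=30
Total=16+30=46


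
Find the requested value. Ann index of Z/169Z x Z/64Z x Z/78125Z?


Exponent = lcm of the cyclic orders; pairwise coprime => product.
13^2*2^6*5^7=169*64*78125=845000000


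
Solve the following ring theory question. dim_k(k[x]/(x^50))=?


Basis: 1,x,...,x^49
dim=50


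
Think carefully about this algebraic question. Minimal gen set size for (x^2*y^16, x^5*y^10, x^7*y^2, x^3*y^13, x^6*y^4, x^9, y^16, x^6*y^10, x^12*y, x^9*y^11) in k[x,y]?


Remove redundant (divisible by others).
x^2*y^16 redundant.
x^9*y^11 redundant.
x^12*y redundant.
x^6*y^10 redundant.
Min: x^9, x^7*y^2, x^6*y^4, x^5*y^10, x^3*y^13, y^16
Count=6


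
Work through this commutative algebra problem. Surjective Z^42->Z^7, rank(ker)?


rank(ker) = 42-7 = 35


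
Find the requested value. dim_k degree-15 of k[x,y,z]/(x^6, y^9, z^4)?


Need i<6, j<9, k<4 with i+j+k=15.
For each i, j ranges over max(0,15-i-3)..min(8,15-i):
  i=0: j in [12,8] -> 0
  i=1: j in [11,8] -> 0
  i=2: j in [10,8] -> 0
  i=3: j in [9,8] -> 0
  i=4: j in [8,8] -> 1
  i=5: j in [7,8] -> 2
H(15) = 0+0+0+0+1+2 = 3


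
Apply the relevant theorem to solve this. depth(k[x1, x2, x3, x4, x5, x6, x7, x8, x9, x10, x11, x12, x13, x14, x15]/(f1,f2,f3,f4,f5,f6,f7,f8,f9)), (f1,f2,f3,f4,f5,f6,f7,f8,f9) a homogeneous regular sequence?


depth(R)=15
depth(R/I)=15-9=6


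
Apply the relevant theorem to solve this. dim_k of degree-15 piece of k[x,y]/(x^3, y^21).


k[x,y], I = (x^3, y^21), d = 15
Need i < 3 and d-i < 21.
Range: 0 <= i <= 2.
H(15) = 3


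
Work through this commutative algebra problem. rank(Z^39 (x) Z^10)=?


rank(M(x)N) = rank(M)*rank(N)
39*10 = 390


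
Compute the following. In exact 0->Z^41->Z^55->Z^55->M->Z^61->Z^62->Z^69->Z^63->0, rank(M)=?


Alt sum=0:
(-1)^0*41 + (-1)^1*55 + (-1)^2*55 + (-1)^3*? + (-1)^4*61 + (-1)^5*62 + (-1)^6*69 + (-1)^7*63=0
rank(M)=46


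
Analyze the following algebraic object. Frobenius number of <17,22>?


gcd(17,22)=1 => F=ab-a-b=17*22-17-22=374-39=335


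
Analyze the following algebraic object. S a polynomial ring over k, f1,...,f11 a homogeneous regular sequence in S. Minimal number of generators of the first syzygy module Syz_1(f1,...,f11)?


Regular sequence => Koszul complex is the minimal free resolution.
Syz_1 minimally generated by Koszul relations f_i*e_j - f_j*e_i (i<j): mu(Syz_1) = beta_2 = C(m,2) = m(m-1)/2
m=11
11*10/2 = 55


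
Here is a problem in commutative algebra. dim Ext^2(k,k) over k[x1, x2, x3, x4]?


C(n,i)=C(4,2)=6


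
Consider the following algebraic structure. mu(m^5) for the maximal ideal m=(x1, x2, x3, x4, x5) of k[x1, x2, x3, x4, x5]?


Graded Nakayama: mu(m^d) = dim_k (m^d/m^(d+1)) = #degree-5 monomials in 5 vars
C(n+d-1,d)=C(9,5)=126


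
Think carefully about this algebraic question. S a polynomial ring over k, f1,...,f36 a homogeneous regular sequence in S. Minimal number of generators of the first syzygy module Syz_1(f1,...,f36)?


Regular sequence => Koszul complex is the minimal free resolution.
Syz_1 minimally generated by Koszul relations f_i*e_j - f_j*e_i (i<j): mu(Syz_1) = beta_2 = C(m,2) = m(m-1)/2
m=36
36*35/2 = 630


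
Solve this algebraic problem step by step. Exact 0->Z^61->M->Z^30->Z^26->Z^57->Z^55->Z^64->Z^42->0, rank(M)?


Alt sum=0:
(-1)^0*61 + (-1)^1*? + (-1)^2*30 + (-1)^3*26 + (-1)^4*57 + (-1)^5*55 + (-1)^6*64 + (-1)^7*42=0
rank(M)=89


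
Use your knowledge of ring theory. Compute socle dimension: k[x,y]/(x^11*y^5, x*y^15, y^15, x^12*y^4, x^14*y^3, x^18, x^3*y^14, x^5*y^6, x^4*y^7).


Socle = ann(m) = span of standard monomials u with x*u, y*u in I (staircase corners).
Redundant generators: x*y^15
Minimal generators: x^18, x^14*y^3, x^12*y^4, x^11*y^5, x^5*y^6, x^4*y^7, x^3*y^14, y^15
Corners: x^2y^14, x^3y^13, x^4y^6, x^10y^5, x^11y^4, x^13y^3, x^17y^2
Socle dim=7


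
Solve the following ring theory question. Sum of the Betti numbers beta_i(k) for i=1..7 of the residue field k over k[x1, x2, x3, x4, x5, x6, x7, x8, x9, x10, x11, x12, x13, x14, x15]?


Koszul resolution: beta_i(k)=C(n,i), n=15
C(15,1)=15, C(15,2)=105, C(15,3)=455, C(15,4)=1365, C(15,5)=3003, C(15,6)=5005, C(15,7)=6435
Sum=16383


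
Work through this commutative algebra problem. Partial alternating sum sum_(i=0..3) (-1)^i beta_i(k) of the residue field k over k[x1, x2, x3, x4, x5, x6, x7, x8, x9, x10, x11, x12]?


Koszul resolution: beta_i(k)=C(n,i), n=12
sum_(i=0..p) (-1)^i C(n,i) = (-1)^p C(n-1,p)
(-1)^3*C(11,3) = (-1)^3*165 = -165


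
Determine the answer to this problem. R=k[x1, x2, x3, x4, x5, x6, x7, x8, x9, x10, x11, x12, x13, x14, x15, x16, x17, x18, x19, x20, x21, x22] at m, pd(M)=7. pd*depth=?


pd+depth=22
depth=22-7=15
pd*depth=7*15=105


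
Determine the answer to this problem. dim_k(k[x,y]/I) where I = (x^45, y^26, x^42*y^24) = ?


k[x,y]/I, I = (x^45, y^26, x^42*y^24)
Rect: 45x26=1170. Corner: (45-42)x(26-24)=6.
dim = 1170-6 = 1164


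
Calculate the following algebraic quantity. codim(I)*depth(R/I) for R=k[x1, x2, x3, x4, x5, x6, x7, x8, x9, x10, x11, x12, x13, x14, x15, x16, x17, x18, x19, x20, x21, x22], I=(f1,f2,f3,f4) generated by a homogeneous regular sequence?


codim=4, depth=dim(R/I)=22-4=18
Product=4*18=72


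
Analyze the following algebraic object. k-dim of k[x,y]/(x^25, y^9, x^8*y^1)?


k[x,y]/I, I = (x^25, y^9, x^8*y^1)
Rect: 25x9=225. Corner: (25-8)x(9-1)=136.
dim = 225-136 = 89


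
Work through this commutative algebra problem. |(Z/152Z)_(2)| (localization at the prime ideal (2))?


2-primary part: 152=2^3*19
Size=2^3=8


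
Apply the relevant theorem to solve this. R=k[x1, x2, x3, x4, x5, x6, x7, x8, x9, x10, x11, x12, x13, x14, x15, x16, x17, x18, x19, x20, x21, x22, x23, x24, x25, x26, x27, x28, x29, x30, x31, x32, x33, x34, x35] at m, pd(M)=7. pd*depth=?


pd+depth=35
depth=35-7=28
pd*depth=7*28=196


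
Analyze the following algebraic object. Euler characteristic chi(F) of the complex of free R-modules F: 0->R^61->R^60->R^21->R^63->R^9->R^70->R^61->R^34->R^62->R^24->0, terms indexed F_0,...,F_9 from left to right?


chi = sum (-1)^i * rank:
(-1)^0*61=61
(-1)^1*60=-60
(-1)^2*21=21
(-1)^3*63=-63
(-1)^4*9=9
(-1)^5*70=-70
(-1)^6*61=61
(-1)^7*34=-34
(-1)^8*62=62
(-1)^9*24=-24
chi=-37


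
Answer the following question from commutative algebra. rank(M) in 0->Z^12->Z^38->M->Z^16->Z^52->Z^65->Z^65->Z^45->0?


Alt sum=0:
(-1)^0*12 + (-1)^1*38 + (-1)^2*? + (-1)^3*16 + (-1)^4*52 + (-1)^5*65 + (-1)^6*65 + (-1)^7*45=0
rank(M)=35


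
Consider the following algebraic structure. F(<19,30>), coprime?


gcd(19,30)=1 => F=ab-a-b=19*30-19-30=570-49=521


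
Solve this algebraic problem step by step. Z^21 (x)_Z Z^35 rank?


rank(M(x)N) = rank(M)*rank(N)
21*35 = 735


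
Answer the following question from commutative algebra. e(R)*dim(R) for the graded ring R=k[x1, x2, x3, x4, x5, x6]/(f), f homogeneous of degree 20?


e(R)=deg(f)=20, dim(R)=6-1=5
e*dim=20*5=100


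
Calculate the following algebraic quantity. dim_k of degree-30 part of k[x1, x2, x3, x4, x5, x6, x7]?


C(d+n-1,n-1)=C(36,6)=1947792


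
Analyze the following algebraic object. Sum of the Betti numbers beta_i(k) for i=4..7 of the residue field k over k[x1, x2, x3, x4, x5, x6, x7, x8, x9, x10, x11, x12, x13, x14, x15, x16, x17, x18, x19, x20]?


Koszul resolution: beta_i(k)=C(n,i), n=20
C(20,4)=4845, C(20,5)=15504, C(20,6)=38760, C(20,7)=77520
Sum=136629


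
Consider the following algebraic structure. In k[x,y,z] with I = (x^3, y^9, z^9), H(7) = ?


Need i<3, j<9, k<9 with i+j+k=7.
For each i, j ranges over max(0,7-i-8)..min(8,7-i):
  i=0: j in [0,7] -> 8
  i=1: j in [0,6] -> 7
  i=2: j in [0,5] -> 6
H(7) = 8+7+6 = 21


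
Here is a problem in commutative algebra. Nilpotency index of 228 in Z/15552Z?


228^k mod 15552:
k=1: 228
k=2: 5328
k=3: 1728
k=4: 5184
k=5: 0
First zero at k = 5


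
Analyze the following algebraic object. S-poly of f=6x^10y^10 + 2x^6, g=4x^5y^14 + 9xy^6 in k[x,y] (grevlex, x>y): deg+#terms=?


LT(f)=6x^10y^10, LT(g)=4x^5y^14
lcm(LM)=x^10y^14
S(f,g) (scaled by 24 to clear denominators) = 4y^4*f - 6x^5*g = -54x^6y^6 + 8x^6y^4
2 terms, deg 12.
12+2=14


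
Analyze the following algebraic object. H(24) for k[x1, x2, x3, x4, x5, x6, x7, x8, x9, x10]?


C(d+n-1,n-1)=C(33,9)=38567100


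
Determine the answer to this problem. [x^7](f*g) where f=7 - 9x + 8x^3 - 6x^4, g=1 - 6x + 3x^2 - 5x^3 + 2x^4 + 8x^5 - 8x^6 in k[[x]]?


[x^7] = sum a_i*b_j, i+j=7
  -9*-8=72
  8*2=16
  -6*-5=30
Sum=118


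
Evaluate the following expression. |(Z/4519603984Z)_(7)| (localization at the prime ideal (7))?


7-primary part: 4519603984=7^10*16
Size=7^10=282475249


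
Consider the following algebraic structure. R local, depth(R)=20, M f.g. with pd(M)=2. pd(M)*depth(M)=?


pd+depth=20
depth=20-2=18
pd*depth=2*18=36


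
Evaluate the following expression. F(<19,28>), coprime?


gcd(19,28)=1 => F=ab-a-b=19*28-19-28=532-47=485


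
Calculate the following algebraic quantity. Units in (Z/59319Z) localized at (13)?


Local ring = Z/2197Z.
phi(2197) = 13^2*(13-1) = 2028


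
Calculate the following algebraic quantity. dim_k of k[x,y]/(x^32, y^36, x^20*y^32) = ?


k[x,y]/I, I = (x^32, y^36, x^20*y^32)
Rect: 32x36=1152. Corner: (32-20)x(36-32)=48.
dim = 1152-48 = 1104


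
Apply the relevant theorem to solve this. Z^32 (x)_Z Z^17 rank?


rank(M(x)N) = rank(M)*rank(N)
32*17 = 544


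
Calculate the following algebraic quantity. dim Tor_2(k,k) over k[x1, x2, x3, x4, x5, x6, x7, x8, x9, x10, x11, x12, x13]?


Koszul: C(n,i)=C(13,2)=78


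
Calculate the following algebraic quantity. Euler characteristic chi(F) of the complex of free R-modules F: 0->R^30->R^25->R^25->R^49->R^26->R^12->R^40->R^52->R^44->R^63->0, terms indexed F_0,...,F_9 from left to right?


chi = sum (-1)^i * rank:
(-1)^0*30=30
(-1)^1*25=-25
(-1)^2*25=25
(-1)^3*49=-49
(-1)^4*26=26
(-1)^5*12=-12
(-1)^6*40=40
(-1)^7*52=-52
(-1)^8*44=44
(-1)^9*63=-63
chi=-36


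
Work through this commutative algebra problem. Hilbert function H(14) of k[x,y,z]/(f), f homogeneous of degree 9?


C(16,2)-C(7,2)=120-21=99


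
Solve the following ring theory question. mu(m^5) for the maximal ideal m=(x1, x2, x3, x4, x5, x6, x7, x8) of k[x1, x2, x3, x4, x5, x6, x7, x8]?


Graded Nakayama: mu(m^d) = dim_k (m^d/m^(d+1)) = #degree-5 monomials in 8 vars
C(n+d-1,d)=C(12,5)=792


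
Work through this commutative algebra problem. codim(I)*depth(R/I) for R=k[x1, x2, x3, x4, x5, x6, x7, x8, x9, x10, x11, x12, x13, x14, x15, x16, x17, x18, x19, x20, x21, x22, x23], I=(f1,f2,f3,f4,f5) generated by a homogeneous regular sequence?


codim=5, depth=dim(R/I)=23-5=18
Product=5*18=90


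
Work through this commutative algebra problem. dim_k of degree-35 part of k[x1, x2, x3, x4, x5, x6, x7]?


C(d+n-1,n-1)=C(41,6)=4496388


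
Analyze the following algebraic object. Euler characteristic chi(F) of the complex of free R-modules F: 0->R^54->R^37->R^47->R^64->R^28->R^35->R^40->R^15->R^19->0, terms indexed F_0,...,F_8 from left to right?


chi = sum (-1)^i * rank:
(-1)^0*54=54
(-1)^1*37=-37
(-1)^2*47=47
(-1)^3*64=-64
(-1)^4*28=28
(-1)^5*35=-35
(-1)^6*40=40
(-1)^7*15=-15
(-1)^8*19=19
chi=37


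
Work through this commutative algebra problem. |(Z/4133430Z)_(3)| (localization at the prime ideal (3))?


3-primary part: 4133430=3^10*70
Size=3^10=59049


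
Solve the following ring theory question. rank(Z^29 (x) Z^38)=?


rank(M(x)N) = rank(M)*rank(N)
29*38 = 1102


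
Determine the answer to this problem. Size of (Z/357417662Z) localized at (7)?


7-primary part: 357417662=7^8*62
Size=7^8=5764801


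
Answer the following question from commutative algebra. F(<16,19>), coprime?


gcd(16,19)=1 => F=ab-a-b=16*19-16-19=304-35=269


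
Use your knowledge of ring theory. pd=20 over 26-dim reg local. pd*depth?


pd+depth=26
depth=26-20=6
pd*depth=20*6=120


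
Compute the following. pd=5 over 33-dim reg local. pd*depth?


pd+depth=33
depth=33-5=28
pd*depth=5*28=140


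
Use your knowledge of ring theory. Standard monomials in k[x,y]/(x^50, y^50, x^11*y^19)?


k[x,y]/I, I = (x^50, y^50, x^11*y^19)
Rect: 50x50=2500. Corner: (50-11)x(50-19)=1209.
dim = 2500-1209 = 1291


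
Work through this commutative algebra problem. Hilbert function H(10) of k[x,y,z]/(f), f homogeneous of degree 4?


C(12,2)-C(8,2)=66-28=38


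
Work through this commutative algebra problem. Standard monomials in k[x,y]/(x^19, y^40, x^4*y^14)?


k[x,y]/I, I = (x^19, y^40, x^4*y^14)
Rect: 19x40=760. Corner: (19-4)x(40-14)=390.
dim = 760-390 = 370


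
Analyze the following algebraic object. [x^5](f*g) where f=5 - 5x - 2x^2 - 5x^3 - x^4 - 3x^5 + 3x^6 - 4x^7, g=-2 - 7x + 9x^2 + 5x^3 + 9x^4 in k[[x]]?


[x^5] = sum a_i*b_j, i+j=5
  -5*9=-45
  -2*5=-10
  -5*9=-45
  -1*-7=7
  -3*-2=6
Sum=-87


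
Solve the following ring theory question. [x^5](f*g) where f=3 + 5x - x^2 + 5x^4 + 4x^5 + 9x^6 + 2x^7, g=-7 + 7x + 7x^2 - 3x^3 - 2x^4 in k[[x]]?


[x^5] = sum a_i*b_j, i+j=5
  5*-2=-10
  -1*-3=3
  5*7=35
  4*-7=-28
Sum=0


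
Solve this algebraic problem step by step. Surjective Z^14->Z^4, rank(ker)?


rank(ker) = 14-4 = 10


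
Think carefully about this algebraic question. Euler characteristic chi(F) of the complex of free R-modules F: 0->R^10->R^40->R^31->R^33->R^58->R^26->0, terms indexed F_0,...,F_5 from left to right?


chi = sum (-1)^i * rank:
(-1)^0*10=10
(-1)^1*40=-40
(-1)^2*31=31
(-1)^3*33=-33
(-1)^4*58=58
(-1)^5*26=-26
chi=0


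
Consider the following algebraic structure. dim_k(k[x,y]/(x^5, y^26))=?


Basis: x^i*y^j, i<5, j<26
5*26=130


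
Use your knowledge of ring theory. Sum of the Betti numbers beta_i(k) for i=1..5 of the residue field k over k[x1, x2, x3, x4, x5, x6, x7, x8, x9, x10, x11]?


Koszul resolution: beta_i(k)=C(n,i), n=11
C(11,1)=11, C(11,2)=55, C(11,3)=165, C(11,4)=330, C(11,5)=462
Sum=1023


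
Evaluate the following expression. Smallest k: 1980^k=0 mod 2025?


1980^k mod 2025:
k=1: 1980
k=2: 0
First zero at k = 2


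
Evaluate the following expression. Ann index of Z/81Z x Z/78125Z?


Exponent = lcm of the cyclic orders; pairwise coprime => product.
3^4*5^7=81*78125=6328125


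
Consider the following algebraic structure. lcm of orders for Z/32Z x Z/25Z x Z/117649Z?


Exponent = lcm of the cyclic orders; pairwise coprime => product.
2^5*5^2*7^6=32*25*117649=94119200


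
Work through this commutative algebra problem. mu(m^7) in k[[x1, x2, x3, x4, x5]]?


C(n+d-1,d)=C(11,7)=330


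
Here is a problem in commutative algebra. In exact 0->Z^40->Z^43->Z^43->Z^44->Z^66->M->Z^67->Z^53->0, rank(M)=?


Alt sum=0:
(-1)^0*40 + (-1)^1*43 + (-1)^2*43 + (-1)^3*44 + (-1)^4*66 + (-1)^5*? + (-1)^6*67 + (-1)^7*53=0
rank(M)=76


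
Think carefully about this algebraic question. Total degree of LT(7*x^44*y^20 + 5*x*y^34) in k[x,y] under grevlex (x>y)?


LT: 7*x^44*y^20
deg_x=44, deg_y=20
Total=44+20=64


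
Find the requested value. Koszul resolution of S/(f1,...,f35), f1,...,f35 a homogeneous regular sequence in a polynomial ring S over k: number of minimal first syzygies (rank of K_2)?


Regular sequence => Koszul complex is the minimal free resolution.
Syz_1 minimally generated by Koszul relations f_i*e_j - f_j*e_i (i<j): mu(Syz_1) = beta_2 = C(m,2) = m(m-1)/2
m=35
35*34/2 = 595


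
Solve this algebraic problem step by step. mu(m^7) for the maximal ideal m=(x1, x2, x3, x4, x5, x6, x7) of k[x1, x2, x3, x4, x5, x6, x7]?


Graded Nakayama: mu(m^d) = dim_k (m^d/m^(d+1)) = #degree-7 monomials in 7 vars
C(n+d-1,d)=C(13,7)=1716


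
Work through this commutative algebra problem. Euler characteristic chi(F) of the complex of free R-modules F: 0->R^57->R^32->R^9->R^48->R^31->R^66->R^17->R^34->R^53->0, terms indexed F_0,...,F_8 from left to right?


chi = sum (-1)^i * rank:
(-1)^0*57=57
(-1)^1*32=-32
(-1)^2*9=9
(-1)^3*48=-48
(-1)^4*31=31
(-1)^5*66=-66
(-1)^6*17=17
(-1)^7*34=-34
(-1)^8*53=53
chi=-13


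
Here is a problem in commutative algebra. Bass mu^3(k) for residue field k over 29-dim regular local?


C(n,i)=C(29,3)=3654


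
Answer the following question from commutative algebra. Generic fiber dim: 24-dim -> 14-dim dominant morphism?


dim(fiber)=dim(X)-dim(Y)=24-14=10


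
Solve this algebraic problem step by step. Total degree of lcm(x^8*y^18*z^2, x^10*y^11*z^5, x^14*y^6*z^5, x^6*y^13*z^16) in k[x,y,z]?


lcm = componentwise max:
x: max(8,10,14,6)=14
y: max(18,11,6,13)=18
z: max(2,5,5,16)=16
Total=14+18+16=48


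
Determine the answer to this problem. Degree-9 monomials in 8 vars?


C(d+n-1,n-1)=C(16,7)=11440


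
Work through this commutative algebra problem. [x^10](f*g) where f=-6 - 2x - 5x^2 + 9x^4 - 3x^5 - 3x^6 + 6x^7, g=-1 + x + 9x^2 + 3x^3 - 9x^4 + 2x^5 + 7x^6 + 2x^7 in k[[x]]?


[x^10] = sum a_i*b_j, i+j=10
  9*7=63
  -3*2=-6
  -3*-9=27
  6*3=18
Sum=102


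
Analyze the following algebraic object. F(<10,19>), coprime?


gcd(10,19)=1 => F=ab-a-b=10*19-10-19=190-29=161


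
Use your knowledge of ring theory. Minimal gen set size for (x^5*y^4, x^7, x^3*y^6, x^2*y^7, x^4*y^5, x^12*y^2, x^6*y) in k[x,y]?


Remove redundant (divisible by others).
x^12*y^2 redundant.
Min: x^7, x^6*y, x^5*y^4, x^4*y^5, x^3*y^6, x^2*y^7
Count=6


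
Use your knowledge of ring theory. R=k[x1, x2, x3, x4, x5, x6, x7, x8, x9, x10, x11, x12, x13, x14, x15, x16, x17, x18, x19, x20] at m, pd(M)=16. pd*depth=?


pd+depth=20
depth=20-16=4
pd*depth=16*4=64


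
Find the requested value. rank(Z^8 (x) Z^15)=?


rank(M(x)N) = rank(M)*rank(N)
8*15 = 120


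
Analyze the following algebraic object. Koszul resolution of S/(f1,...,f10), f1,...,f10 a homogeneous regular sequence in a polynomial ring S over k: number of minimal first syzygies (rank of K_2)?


Regular sequence => Koszul complex is the minimal free resolution.
Syz_1 minimally generated by Koszul relations f_i*e_j - f_j*e_i (i<j): mu(Syz_1) = beta_2 = C(m,2) = m(m-1)/2
m=10
10*9/2 = 45


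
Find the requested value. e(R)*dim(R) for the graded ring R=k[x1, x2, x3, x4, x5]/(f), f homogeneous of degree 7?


e(R)=deg(f)=7, dim(R)=5-1=4
e*dim=7*4=28


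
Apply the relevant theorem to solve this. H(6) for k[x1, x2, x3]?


C(d+n-1,n-1)=C(8,2)=28


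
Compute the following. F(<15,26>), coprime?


gcd(15,26)=1 => F=ab-a-b=15*26-15-26=390-41=349


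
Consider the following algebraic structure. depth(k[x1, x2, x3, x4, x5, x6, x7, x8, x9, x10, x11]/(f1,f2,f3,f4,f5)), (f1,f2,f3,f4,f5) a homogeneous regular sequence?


depth(R)=11
depth(R/I)=11-5=6


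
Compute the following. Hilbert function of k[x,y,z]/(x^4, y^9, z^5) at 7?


Need i<4, j<9, k<5 with i+j+k=7.
For each i, j ranges over max(0,7-i-4)..min(8,7-i):
  i=0: j in [3,7] -> 5
  i=1: j in [2,6] -> 5
  i=2: j in [1,5] -> 5
  i=3: j in [0,4] -> 5
H(7) = 5+5+5+5 = 20


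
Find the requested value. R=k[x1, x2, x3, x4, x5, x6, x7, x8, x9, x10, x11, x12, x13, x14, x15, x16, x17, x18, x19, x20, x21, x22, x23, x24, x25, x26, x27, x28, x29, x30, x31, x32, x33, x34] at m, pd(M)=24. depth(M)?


pd+depth=depth(R)=34
depth=34-24=10


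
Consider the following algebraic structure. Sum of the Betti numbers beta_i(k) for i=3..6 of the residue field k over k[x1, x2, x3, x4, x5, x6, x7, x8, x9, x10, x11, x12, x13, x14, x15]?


Koszul resolution: beta_i(k)=C(n,i), n=15
C(15,3)=455, C(15,4)=1365, C(15,5)=3003, C(15,6)=5005
Sum=9828


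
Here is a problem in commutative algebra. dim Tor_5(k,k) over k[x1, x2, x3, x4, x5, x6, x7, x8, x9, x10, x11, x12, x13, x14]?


Koszul: C(n,i)=C(14,5)=2002


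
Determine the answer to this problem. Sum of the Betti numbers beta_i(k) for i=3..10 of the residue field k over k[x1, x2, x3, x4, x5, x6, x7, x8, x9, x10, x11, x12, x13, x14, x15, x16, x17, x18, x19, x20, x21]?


Koszul resolution: beta_i(k)=C(n,i), n=21
C(21,3)=1330, C(21,4)=5985, C(21,5)=20349, C(21,6)=54264, C(21,7)=116280, C(21,8)=203490, C(21,9)=293930, C(21,10)=352716
Sum=1048344


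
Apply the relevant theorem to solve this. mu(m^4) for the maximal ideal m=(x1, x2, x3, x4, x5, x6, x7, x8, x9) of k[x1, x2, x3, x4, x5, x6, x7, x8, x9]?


Graded Nakayama: mu(m^d) = dim_k (m^d/m^(d+1)) = #degree-4 monomials in 9 vars
C(n+d-1,d)=C(12,4)=495


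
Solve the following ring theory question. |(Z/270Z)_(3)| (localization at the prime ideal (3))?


3-primary part: 270=3^3*10
Size=3^3=27


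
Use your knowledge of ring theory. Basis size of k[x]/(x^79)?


Basis: 1,x,...,x^78
dim=79


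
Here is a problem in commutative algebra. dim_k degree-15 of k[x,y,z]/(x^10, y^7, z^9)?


Need i<10, j<7, k<9 with i+j+k=15.
For each i, j ranges over max(0,15-i-8)..min(6,15-i):
  i=0: j in [7,6] -> 0
  i=1: j in [6,6] -> 1
  i=2: j in [5,6] -> 2
  i=3: j in [4,6] -> 3
  i=4: j in [3,6] -> 4
  i=5: j in [2,6] -> 5
  i=6: j in [1,6] -> 6
  i=7: j in [0,6] -> 7
  i=8: j in [0,6] -> 7
  i=9: j in [0,6] -> 7
H(15) = 0+1+2+3+4+5+6+7+7+7 = 42


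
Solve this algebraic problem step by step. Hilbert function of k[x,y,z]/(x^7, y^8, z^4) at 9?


Need i<7, j<8, k<4 with i+j+k=9.
For each i, j ranges over max(0,9-i-3)..min(7,9-i):
  i=0: j in [6,7] -> 2
  i=1: j in [5,7] -> 3
  i=2: j in [4,7] -> 4
  i=3: j in [3,6] -> 4
  i=4: j in [2,5] -> 4
  i=5: j in [1,4] -> 4
  i=6: j in [0,3] -> 4
H(9) = 2+3+4+4+4+4+4 = 25


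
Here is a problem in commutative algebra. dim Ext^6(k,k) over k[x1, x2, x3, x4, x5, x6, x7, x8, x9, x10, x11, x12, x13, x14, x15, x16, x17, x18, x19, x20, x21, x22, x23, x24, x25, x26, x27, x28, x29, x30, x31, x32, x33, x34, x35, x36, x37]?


C(n,i)=C(37,6)=2324784


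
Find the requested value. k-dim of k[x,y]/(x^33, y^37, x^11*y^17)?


k[x,y]/I, I = (x^33, y^37, x^11*y^17)
Rect: 33x37=1221. Corner: (33-11)x(37-17)=440.
dim = 1221-440 = 781


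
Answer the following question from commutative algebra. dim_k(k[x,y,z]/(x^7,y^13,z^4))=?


Basis: x^iy^jz^k, i<7,j<13,k<4
7*13*4=364


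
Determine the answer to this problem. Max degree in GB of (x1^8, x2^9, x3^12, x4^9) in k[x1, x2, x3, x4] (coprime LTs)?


Pure powers, coprime LTs => already GB.
Degrees: 8, 9, 12, 9
Max=12


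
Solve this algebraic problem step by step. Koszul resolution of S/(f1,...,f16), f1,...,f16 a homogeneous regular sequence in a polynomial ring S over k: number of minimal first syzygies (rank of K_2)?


Regular sequence => Koszul complex is the minimal free resolution.
Syz_1 minimally generated by Koszul relations f_i*e_j - f_j*e_i (i<j): mu(Syz_1) = beta_2 = C(m,2) = m(m-1)/2
m=16
16*15/2 = 120


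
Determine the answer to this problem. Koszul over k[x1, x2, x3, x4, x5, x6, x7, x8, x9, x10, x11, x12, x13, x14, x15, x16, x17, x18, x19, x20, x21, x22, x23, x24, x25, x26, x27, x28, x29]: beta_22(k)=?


C(n,i)=C(29,22)=1560780


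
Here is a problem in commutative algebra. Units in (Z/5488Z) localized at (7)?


Local ring = Z/343Z.
phi(343) = 7^2*(7-1) = 294


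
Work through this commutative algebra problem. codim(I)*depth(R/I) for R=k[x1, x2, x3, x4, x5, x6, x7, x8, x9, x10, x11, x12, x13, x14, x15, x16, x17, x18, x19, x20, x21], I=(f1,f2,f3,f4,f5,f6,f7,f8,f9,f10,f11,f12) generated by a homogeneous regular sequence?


codim=12, depth=dim(R/I)=21-12=9
Product=12*9=108


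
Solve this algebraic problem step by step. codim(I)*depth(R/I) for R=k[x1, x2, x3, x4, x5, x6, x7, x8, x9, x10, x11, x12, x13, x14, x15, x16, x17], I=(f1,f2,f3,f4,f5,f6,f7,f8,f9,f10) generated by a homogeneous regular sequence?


codim=10, depth=dim(R/I)=17-10=7
Product=10*7=70


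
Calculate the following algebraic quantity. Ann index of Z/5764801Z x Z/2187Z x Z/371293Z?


Exponent = lcm of the cyclic orders; pairwise coprime => product.
7^8*3^7*13^5=5764801*2187*371293=4681120973574591


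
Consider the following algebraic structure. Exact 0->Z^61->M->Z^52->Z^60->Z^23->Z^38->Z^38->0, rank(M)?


Alt sum=0:
(-1)^0*61 + (-1)^1*? + (-1)^2*52 + (-1)^3*60 + (-1)^4*23 + (-1)^5*38 + (-1)^6*38=0
rank(M)=76


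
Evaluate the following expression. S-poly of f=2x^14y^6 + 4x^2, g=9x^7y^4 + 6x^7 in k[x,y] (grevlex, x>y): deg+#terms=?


LT(f)=2x^14y^6, LT(g)=9x^7y^4
lcm(LM)=x^14y^6
S(f,g) (scaled by 18 to clear denominators) = 9*f - 2x^7y^2*g = -12x^14y^2 + 36x^2
2 terms, deg 16.
16+2=18


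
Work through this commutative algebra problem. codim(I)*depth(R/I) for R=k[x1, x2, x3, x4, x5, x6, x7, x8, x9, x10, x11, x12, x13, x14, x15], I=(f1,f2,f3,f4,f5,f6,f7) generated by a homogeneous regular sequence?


codim=7, depth=dim(R/I)=15-7=8
Product=7*8=56


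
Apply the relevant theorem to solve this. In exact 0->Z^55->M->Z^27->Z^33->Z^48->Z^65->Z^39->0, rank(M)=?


Alt sum=0:
(-1)^0*55 + (-1)^1*? + (-1)^2*27 + (-1)^3*33 + (-1)^4*48 + (-1)^5*65 + (-1)^6*39=0
rank(M)=71


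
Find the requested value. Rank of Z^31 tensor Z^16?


rank(M(x)N) = rank(M)*rank(N)
31*16 = 496


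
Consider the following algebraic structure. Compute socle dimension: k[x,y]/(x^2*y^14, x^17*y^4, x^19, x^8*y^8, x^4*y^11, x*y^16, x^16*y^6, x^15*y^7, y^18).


Socle = ann(m) = span of standard monomials u with x*u, y*u in I (staircase corners).
Minimal generators: x^19, x^17*y^4, x^16*y^6, x^15*y^7, x^8*y^8, x^4*y^11, x^2*y^14, x*y^16, y^18
Corners: y^17, xy^15, x^3y^13, x^7y^10, x^14y^7, x^15y^6, x^16y^5, x^18y^3
Socle dim=8


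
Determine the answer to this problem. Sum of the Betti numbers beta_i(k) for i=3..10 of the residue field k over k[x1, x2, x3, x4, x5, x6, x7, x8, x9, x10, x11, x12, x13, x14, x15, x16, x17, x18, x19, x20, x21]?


Koszul resolution: beta_i(k)=C(n,i), n=21
C(21,3)=1330, C(21,4)=5985, C(21,5)=20349, C(21,6)=54264, C(21,7)=116280, C(21,8)=203490, C(21,9)=293930, C(21,10)=352716
Sum=1048344


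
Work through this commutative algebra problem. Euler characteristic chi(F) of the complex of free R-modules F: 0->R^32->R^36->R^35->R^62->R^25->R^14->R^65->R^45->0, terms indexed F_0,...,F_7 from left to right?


chi = sum (-1)^i * rank:
(-1)^0*32=32
(-1)^1*36=-36
(-1)^2*35=35
(-1)^3*62=-62
(-1)^4*25=25
(-1)^5*14=-14
(-1)^6*65=65
(-1)^7*45=-45
chi=0


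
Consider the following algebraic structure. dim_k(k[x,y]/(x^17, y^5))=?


Basis: x^i*y^j, i<17, j<5
17*5=85


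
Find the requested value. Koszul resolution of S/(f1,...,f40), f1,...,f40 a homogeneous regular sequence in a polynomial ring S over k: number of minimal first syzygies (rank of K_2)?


Regular sequence => Koszul complex is the minimal free resolution.
Syz_1 minimally generated by Koszul relations f_i*e_j - f_j*e_i (i<j): mu(Syz_1) = beta_2 = C(m,2) = m(m-1)/2
m=40
40*39/2 = 780


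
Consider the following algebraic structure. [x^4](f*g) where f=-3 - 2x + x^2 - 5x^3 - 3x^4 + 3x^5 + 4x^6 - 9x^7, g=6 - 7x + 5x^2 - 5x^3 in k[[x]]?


[x^4] = sum a_i*b_j, i+j=4
  -2*-5=10
  1*5=5
  -5*-7=35
  -3*6=-18
Sum=32


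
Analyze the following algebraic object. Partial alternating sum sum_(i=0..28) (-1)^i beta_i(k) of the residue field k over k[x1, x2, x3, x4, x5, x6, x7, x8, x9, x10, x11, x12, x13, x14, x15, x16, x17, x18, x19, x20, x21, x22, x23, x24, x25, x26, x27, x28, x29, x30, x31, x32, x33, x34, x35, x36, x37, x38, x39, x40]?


Koszul resolution: beta_i(k)=C(n,i), n=40
sum_(i=0..p) (-1)^i C(n,i) = (-1)^p C(n-1,p)
(-1)^28*C(39,28) = (-1)^28*1676056044 = 1676056044


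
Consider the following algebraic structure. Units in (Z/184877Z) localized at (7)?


Local ring = Z/16807Z.
phi(16807) = 7^4*(7-1) = 14406


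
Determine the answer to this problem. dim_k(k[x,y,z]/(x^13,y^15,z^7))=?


Basis: x^iy^jz^k, i<13,j<15,k<7
13*15*7=1365


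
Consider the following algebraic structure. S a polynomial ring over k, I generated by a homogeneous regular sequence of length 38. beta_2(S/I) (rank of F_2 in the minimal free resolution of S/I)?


Regular sequence => Koszul complex is the minimal free resolution.
Syz_1 minimally generated by Koszul relations f_i*e_j - f_j*e_i (i<j): mu(Syz_1) = beta_2 = C(m,2) = m(m-1)/2
m=38
38*37/2 = 703


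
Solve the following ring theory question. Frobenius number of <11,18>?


gcd(11,18)=1 => F=ab-a-b=11*18-11-18=198-29=169


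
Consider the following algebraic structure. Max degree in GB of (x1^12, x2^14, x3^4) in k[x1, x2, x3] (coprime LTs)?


Pure powers, coprime LTs => already GB.
Degrees: 12, 14, 4
Max=14


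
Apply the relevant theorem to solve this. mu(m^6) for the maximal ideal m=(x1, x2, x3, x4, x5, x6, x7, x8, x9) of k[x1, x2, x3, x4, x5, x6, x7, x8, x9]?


Graded Nakayama: mu(m^d) = dim_k (m^d/m^(d+1)) = #degree-6 monomials in 9 vars
C(n+d-1,d)=C(14,6)=3003


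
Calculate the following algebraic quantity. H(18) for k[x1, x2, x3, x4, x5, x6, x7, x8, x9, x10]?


C(d+n-1,n-1)=C(27,9)=4686825


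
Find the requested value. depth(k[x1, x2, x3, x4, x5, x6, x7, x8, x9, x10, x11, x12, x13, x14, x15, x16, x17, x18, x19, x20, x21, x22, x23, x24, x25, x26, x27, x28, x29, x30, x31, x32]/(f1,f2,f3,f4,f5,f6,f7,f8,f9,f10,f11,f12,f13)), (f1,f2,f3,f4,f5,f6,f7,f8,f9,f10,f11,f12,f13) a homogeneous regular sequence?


depth(R)=32
depth(R/I)=32-13=19


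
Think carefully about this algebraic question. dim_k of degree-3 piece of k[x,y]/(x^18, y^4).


k[x,y], I = (x^18, y^4), d = 3
Need i < 18 and d-i < 4.
Range: 0 <= i <= 3.
H(3) = 4


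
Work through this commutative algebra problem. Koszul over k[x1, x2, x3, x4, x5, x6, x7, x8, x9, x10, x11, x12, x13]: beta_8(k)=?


C(n,i)=C(13,8)=1287


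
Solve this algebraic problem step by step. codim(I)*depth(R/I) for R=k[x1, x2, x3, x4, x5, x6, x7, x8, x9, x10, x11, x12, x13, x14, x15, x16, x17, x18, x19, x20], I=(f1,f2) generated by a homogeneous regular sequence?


codim=2, depth=dim(R/I)=20-2=18
Product=2*18=36


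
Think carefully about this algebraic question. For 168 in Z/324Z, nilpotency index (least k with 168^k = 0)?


168^k mod 324:
k=1: 168
k=2: 36
k=3: 216
k=4: 0
First zero at k = 4


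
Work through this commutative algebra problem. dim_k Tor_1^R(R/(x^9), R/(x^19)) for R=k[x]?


Tor_1(R/I,R/J)=(I cap J)/IJ=(x^19)/(x^28)
dim=28-19=min(9,19)=9


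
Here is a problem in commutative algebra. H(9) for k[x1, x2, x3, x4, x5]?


C(d+n-1,n-1)=C(13,4)=715


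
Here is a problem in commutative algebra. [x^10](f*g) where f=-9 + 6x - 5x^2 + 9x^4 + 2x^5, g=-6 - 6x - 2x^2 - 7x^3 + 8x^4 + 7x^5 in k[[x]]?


[x^10] = sum a_i*b_j, i+j=10
  2*7=14
Sum=14


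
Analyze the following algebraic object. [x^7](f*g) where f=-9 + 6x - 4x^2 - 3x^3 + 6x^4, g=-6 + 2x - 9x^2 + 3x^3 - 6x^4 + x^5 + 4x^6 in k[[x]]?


[x^7] = sum a_i*b_j, i+j=7
  6*4=24
  -4*1=-4
  -3*-6=18
  6*3=18
Sum=56


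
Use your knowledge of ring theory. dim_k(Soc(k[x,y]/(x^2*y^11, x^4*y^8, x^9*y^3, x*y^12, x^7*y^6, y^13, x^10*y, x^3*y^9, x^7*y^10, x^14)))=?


Socle = ann(m) = span of standard monomials u with x*u, y*u in I (staircase corners).
Redundant generators: x^7*y^10
Minimal generators: x^14, x^10*y, x^9*y^3, x^7*y^6, x^4*y^8, x^3*y^9, x^2*y^11, x*y^12, y^13
Corners: y^12, xy^11, x^2y^10, x^3y^8, x^6y^7, x^8y^5, x^9y^2, x^13
Socle dim=8


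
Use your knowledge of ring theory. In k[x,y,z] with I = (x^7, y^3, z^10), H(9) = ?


Need i<7, j<3, k<10 with i+j+k=9.
For each i, j ranges over max(0,9-i-9)..min(2,9-i):
  i=0: j in [0,2] -> 3
  i=1: j in [0,2] -> 3
  i=2: j in [0,2] -> 3
  i=3: j in [0,2] -> 3
  i=4: j in [0,2] -> 3
  i=5: j in [0,2] -> 3
  i=6: j in [0,2] -> 3
H(9) = 3+3+3+3+3+3+3 = 21


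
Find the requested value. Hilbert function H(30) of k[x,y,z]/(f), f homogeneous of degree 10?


C(32,2)-C(22,2)=496-231=265


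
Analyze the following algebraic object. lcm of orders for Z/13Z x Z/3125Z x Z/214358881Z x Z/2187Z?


Exponent = lcm of the cyclic orders; pairwise coprime => product.
13^1*5^5*11^8*3^7=13*3125*214358881*2187=19045116705346875


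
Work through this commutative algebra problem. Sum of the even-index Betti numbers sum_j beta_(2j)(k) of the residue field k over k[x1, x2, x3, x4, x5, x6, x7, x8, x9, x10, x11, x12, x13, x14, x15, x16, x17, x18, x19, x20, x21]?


Koszul resolution: beta_i(k)=C(n,i), n=21
sum_even C(21,i) = 2^(n-1) = 2^20 = 1048576
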